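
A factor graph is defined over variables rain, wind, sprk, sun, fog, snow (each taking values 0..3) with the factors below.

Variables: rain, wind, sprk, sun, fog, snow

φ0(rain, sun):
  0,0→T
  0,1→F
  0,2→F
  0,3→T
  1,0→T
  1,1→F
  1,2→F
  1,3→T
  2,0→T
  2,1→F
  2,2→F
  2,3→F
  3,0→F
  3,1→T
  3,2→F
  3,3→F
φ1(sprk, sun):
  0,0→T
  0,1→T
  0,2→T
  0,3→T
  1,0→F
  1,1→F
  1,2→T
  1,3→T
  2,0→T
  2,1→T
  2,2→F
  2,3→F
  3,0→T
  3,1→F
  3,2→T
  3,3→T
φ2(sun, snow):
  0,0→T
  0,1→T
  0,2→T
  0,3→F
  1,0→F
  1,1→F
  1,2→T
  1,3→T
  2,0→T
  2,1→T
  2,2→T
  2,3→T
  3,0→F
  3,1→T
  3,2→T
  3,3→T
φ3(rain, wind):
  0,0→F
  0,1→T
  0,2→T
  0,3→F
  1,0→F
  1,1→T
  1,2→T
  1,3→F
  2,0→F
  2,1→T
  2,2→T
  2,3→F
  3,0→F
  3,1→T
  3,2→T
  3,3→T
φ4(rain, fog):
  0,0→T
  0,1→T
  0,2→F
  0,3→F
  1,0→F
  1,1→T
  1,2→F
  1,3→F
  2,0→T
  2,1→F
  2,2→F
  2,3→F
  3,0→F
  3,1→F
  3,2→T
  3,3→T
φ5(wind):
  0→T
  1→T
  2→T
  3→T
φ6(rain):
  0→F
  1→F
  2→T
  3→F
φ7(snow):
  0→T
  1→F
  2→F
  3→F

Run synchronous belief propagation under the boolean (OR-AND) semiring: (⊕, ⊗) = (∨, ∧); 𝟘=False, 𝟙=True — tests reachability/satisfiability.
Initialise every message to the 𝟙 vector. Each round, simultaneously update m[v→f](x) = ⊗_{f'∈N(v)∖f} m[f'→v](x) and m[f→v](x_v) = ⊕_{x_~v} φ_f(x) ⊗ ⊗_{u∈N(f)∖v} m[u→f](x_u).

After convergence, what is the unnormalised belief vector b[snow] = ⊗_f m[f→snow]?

b[snow] = [T, F, F, F]

init: all messages = 𝟙 over 4 values
r1 m[φ0→rain] = [T, T, T, T]
r1 m[φ0→sun] = [T, T, F, T]
r1 m[φ1→sprk] = [T, T, T, T]
r1 m[φ1→sun] = [T, T, T, T]
r1 m[φ2→sun] = [T, T, T, T]
r1 m[φ2→snow] = [T, T, T, T]
r1 m[φ3→rain] = [T, T, T, T]
r1 m[φ3→wind] = [F, T, T, T]
r1 m[φ4→rain] = [T, T, T, T]
r1 m[φ4→fog] = [T, T, T, T]
r1 m[φ5→wind] = [T, T, T, T]
r1 m[φ6→rain] = [F, F, T, F]
r1 m[φ7→snow] = [T, F, F, F]
r1 m[rain→φ0] = [T, T, T, T]
r1 m[rain→φ3] = [T, T, T, T]
r1 m[rain→φ4] = [T, T, T, T]
r1 m[rain→φ6] = [T, T, T, T]
r1 m[wind→φ3] = [T, T, T, T]
r1 m[wind→φ5] = [T, T, T, T]
r1 m[sprk→φ1] = [T, T, T, T]
r1 m[sun→φ0] = [T, T, T, T]
r1 m[sun→φ1] = [T, T, T, T]
r1 m[sun→φ2] = [T, T, T, T]
r1 m[fog→φ4] = [T, T, T, T]
r1 m[snow→φ2] = [T, T, T, T]
r1 m[snow→φ7] = [T, T, T, T]
r2 m[φ0→rain] = [T, T, T, T]
r2 m[φ0→sun] = [T, T, F, T]
r2 m[φ1→sprk] = [T, T, T, T]
r2 m[φ1→sun] = [T, T, T, T]
r2 m[φ2→sun] = [T, T, T, T]
r2 m[φ2→snow] = [T, T, T, T]
r2 m[φ3→rain] = [T, T, T, T]
r2 m[φ3→wind] = [F, T, T, T]
r2 m[φ4→rain] = [T, T, T, T]
r2 m[φ4→fog] = [T, T, T, T]
r2 m[φ5→wind] = [T, T, T, T]
r2 m[φ6→rain] = [F, F, T, F]
r2 m[φ7→snow] = [T, F, F, F]
r2 m[rain→φ0] = [F, F, T, F]
r2 m[rain→φ3] = [F, F, T, F]
r2 m[rain→φ4] = [F, F, T, F]
r2 m[rain→φ6] = [T, T, T, T]
r2 m[wind→φ3] = [T, T, T, T]
r2 m[wind→φ5] = [F, T, T, T]
r2 m[sprk→φ1] = [T, T, T, T]
r2 m[sun→φ0] = [T, T, T, T]
r2 m[sun→φ1] = [T, T, F, T]
r2 m[sun→φ2] = [T, T, F, T]
r2 m[fog→φ4] = [T, T, T, T]
r2 m[snow→φ2] = [T, F, F, F]
r2 m[snow→φ7] = [T, T, T, T]
r3 m[φ0→rain] = [T, T, T, T]
r3 m[φ0→sun] = [T, F, F, F]
r3 m[φ1→sprk] = [T, T, T, T]
r3 m[φ1→sun] = [T, T, T, T]
r3 m[φ2→sun] = [T, F, T, F]
r3 m[φ2→snow] = [T, T, T, T]
r3 m[φ3→rain] = [T, T, T, T]
r3 m[φ3→wind] = [F, T, T, F]
r3 m[φ4→rain] = [T, T, T, T]
r3 m[φ4→fog] = [T, F, F, F]
r3 m[φ5→wind] = [T, T, T, T]
r3 m[φ6→rain] = [F, F, T, F]
r3 m[φ7→snow] = [T, F, F, F]
r3 m[rain→φ0] = [F, F, T, F]
r3 m[rain→φ3] = [F, F, T, F]
r3 m[rain→φ4] = [F, F, T, F]
r3 m[rain→φ6] = [T, T, T, T]
r3 m[wind→φ3] = [T, T, T, T]
r3 m[wind→φ5] = [F, T, T, T]
r3 m[sprk→φ1] = [T, T, T, T]
r3 m[sun→φ0] = [T, T, T, T]
r3 m[sun→φ1] = [T, T, F, T]
r3 m[sun→φ2] = [T, T, F, T]
r3 m[fog→φ4] = [T, T, T, T]
r3 m[snow→φ2] = [T, F, F, F]
r3 m[snow→φ7] = [T, T, T, T]
r4 m[φ0→rain] = [T, T, T, T]
r4 m[φ0→sun] = [T, F, F, F]
r4 m[φ1→sprk] = [T, T, T, T]
r4 m[φ1→sun] = [T, T, T, T]
r4 m[φ2→sun] = [T, F, T, F]
r4 m[φ2→snow] = [T, T, T, T]
r4 m[φ3→rain] = [T, T, T, T]
r4 m[φ3→wind] = [F, T, T, F]
r4 m[φ4→rain] = [T, T, T, T]
r4 m[φ4→fog] = [T, F, F, F]
r4 m[φ5→wind] = [T, T, T, T]
r4 m[φ6→rain] = [F, F, T, F]
r4 m[φ7→snow] = [T, F, F, F]
r4 m[rain→φ0] = [F, F, T, F]
r4 m[rain→φ3] = [F, F, T, F]
r4 m[rain→φ4] = [F, F, T, F]
r4 m[rain→φ6] = [T, T, T, T]
r4 m[wind→φ3] = [T, T, T, T]
r4 m[wind→φ5] = [F, T, T, F]
r4 m[sprk→φ1] = [T, T, T, T]
r4 m[sun→φ0] = [T, F, T, F]
r4 m[sun→φ1] = [T, F, F, F]
r4 m[sun→φ2] = [T, F, F, F]
r4 m[fog→φ4] = [T, T, T, T]
r4 m[snow→φ2] = [T, F, F, F]
r4 m[snow→φ7] = [T, T, T, T]
r5 m[φ0→rain] = [T, T, T, F]
r5 m[φ0→sun] = [T, F, F, F]
r5 m[φ1→sprk] = [T, F, T, T]
r5 m[φ1→sun] = [T, T, T, T]
r5 m[φ2→sun] = [T, F, T, F]
r5 m[φ2→snow] = [T, T, T, F]
r5 m[φ3→rain] = [T, T, T, T]
r5 m[φ3→wind] = [F, T, T, F]
r5 m[φ4→rain] = [T, T, T, T]
r5 m[φ4→fog] = [T, F, F, F]
r5 m[φ5→wind] = [T, T, T, T]
r5 m[φ6→rain] = [F, F, T, F]
r5 m[φ7→snow] = [T, F, F, F]
r5 m[rain→φ0] = [F, F, T, F]
r5 m[rain→φ3] = [F, F, T, F]
r5 m[rain→φ4] = [F, F, T, F]
r5 m[rain→φ6] = [T, T, T, T]
r5 m[wind→φ3] = [T, T, T, T]
r5 m[wind→φ5] = [F, T, T, F]
r5 m[sprk→φ1] = [T, T, T, T]
r5 m[sun→φ0] = [T, F, T, F]
r5 m[sun→φ1] = [T, F, F, F]
r5 m[sun→φ2] = [T, F, F, F]
r5 m[fog→φ4] = [T, T, T, T]
r5 m[snow→φ2] = [T, F, F, F]
r5 m[snow→φ7] = [T, T, T, T]
r6 m[φ0→rain] = [T, T, T, F]
r6 m[φ0→sun] = [T, F, F, F]
r6 m[φ1→sprk] = [T, F, T, T]
r6 m[φ1→sun] = [T, T, T, T]
r6 m[φ2→sun] = [T, F, T, F]
r6 m[φ2→snow] = [T, T, T, F]
r6 m[φ3→rain] = [T, T, T, T]
r6 m[φ3→wind] = [F, T, T, F]
r6 m[φ4→rain] = [T, T, T, T]
r6 m[φ4→fog] = [T, F, F, F]
r6 m[φ5→wind] = [T, T, T, T]
r6 m[φ6→rain] = [F, F, T, F]
r6 m[φ7→snow] = [T, F, F, F]
r6 m[rain→φ0] = [F, F, T, F]
r6 m[rain→φ3] = [F, F, T, F]
r6 m[rain→φ4] = [F, F, T, F]
r6 m[rain→φ6] = [T, T, T, F]
r6 m[wind→φ3] = [T, T, T, T]
r6 m[wind→φ5] = [F, T, T, F]
r6 m[sprk→φ1] = [T, T, T, T]
r6 m[sun→φ0] = [T, F, T, F]
r6 m[sun→φ1] = [T, F, F, F]
r6 m[sun→φ2] = [T, F, F, F]
r6 m[fog→φ4] = [T, T, T, T]
r6 m[snow→φ2] = [T, F, F, F]
r6 m[snow→φ7] = [T, T, T, F]
r7 m[φ0→rain] = [T, T, T, F]
r7 m[φ0→sun] = [T, F, F, F]
r7 m[φ1→sprk] = [T, F, T, T]
r7 m[φ1→sun] = [T, T, T, T]
r7 m[φ2→sun] = [T, F, T, F]
r7 m[φ2→snow] = [T, T, T, F]
r7 m[φ3→rain] = [T, T, T, T]
r7 m[φ3→wind] = [F, T, T, F]
r7 m[φ4→rain] = [T, T, T, T]
r7 m[φ4→fog] = [T, F, F, F]
r7 m[φ5→wind] = [T, T, T, T]
r7 m[φ6→rain] = [F, F, T, F]
r7 m[φ7→snow] = [T, F, F, F]
r7 m[rain→φ0] = [F, F, T, F]
r7 m[rain→φ3] = [F, F, T, F]
r7 m[rain→φ4] = [F, F, T, F]
r7 m[rain→φ6] = [T, T, T, F]
r7 m[wind→φ3] = [T, T, T, T]
r7 m[wind→φ5] = [F, T, T, F]
r7 m[sprk→φ1] = [T, T, T, T]
r7 m[sun→φ0] = [T, F, T, F]
r7 m[sun→φ1] = [T, F, F, F]
r7 m[sun→φ2] = [T, F, F, F]
r7 m[fog→φ4] = [T, T, T, T]
r7 m[snow→φ2] = [T, F, F, F]
r7 m[snow→φ7] = [T, T, T, F]
fixed point reached at round 7
b[snow] = ⊗ incoming = [T, F, F, F]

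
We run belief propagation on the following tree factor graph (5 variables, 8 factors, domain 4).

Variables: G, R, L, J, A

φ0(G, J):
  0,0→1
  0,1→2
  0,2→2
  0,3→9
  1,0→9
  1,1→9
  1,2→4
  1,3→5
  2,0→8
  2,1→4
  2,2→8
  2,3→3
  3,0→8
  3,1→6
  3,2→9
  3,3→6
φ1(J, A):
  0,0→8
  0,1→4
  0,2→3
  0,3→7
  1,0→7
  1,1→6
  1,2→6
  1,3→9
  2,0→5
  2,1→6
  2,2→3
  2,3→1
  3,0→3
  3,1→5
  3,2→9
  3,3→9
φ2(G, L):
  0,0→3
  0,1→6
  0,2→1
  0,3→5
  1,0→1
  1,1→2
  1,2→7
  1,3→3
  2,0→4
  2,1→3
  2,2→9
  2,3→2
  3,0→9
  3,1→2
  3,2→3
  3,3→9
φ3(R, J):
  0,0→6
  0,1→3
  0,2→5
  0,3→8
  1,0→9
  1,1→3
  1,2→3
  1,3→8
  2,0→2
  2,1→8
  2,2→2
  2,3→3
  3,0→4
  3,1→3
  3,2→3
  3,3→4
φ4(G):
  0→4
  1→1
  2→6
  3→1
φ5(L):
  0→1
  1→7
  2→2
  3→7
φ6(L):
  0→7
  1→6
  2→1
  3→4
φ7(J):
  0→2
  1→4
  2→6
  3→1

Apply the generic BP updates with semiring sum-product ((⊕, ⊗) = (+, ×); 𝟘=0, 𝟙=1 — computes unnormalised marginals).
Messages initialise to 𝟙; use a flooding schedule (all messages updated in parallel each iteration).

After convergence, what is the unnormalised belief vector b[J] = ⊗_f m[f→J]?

init: all messages = 𝟙 over 4 values
r1 m[φ0→G] = [14, 27, 23, 29]
r1 m[φ0→J] = [26, 21, 23, 23]
r1 m[φ1→J] = [22, 28, 15, 26]
r1 m[φ1→A] = [23, 21, 21, 26]
r1 m[φ2→G] = [15, 13, 18, 23]
r1 m[φ2→L] = [17, 13, 20, 19]
r1 m[φ3→R] = [22, 23, 15, 14]
r1 m[φ3→J] = [21, 17, 13, 23]
r1 m[φ4→G] = [4, 1, 6, 1]
r1 m[φ5→L] = [1, 7, 2, 7]
r1 m[φ6→L] = [7, 6, 1, 4]
r1 m[φ7→J] = [2, 4, 6, 1]
r1 m[G→φ0] = [1, 1, 1, 1]
r1 m[G→φ2] = [1, 1, 1, 1]
r1 m[G→φ4] = [1, 1, 1, 1]
r1 m[R→φ3] = [1, 1, 1, 1]
r1 m[L→φ2] = [1, 1, 1, 1]
r1 m[L→φ5] = [1, 1, 1, 1]
r1 m[L→φ6] = [1, 1, 1, 1]
r1 m[J→φ0] = [1, 1, 1, 1]
r1 m[J→φ1] = [1, 1, 1, 1]
r1 m[J→φ3] = [1, 1, 1, 1]
r1 m[J→φ7] = [1, 1, 1, 1]
r1 m[A→φ1] = [1, 1, 1, 1]
r2 m[φ0→G] = [14, 27, 23, 29]
r2 m[φ0→J] = [26, 21, 23, 23]
r2 m[φ1→J] = [22, 28, 15, 26]
r2 m[φ1→A] = [23, 21, 21, 26]
r2 m[φ2→G] = [15, 13, 18, 23]
r2 m[φ2→L] = [17, 13, 20, 19]
r2 m[φ3→R] = [22, 23, 15, 14]
r2 m[φ3→J] = [21, 17, 13, 23]
r2 m[φ4→G] = [4, 1, 6, 1]
r2 m[φ5→L] = [1, 7, 2, 7]
r2 m[φ6→L] = [7, 6, 1, 4]
r2 m[φ7→J] = [2, 4, 6, 1]
r2 m[G→φ0] = [60, 13, 108, 23]
r2 m[G→φ2] = [56, 27, 138, 29]
r2 m[G→φ4] = [210, 351, 414, 667]
r2 m[R→φ3] = [1, 1, 1, 1]
r2 m[L→φ2] = [7, 42, 2, 28]
r2 m[L→φ5] = [119, 78, 20, 76]
r2 m[L→φ6] = [17, 91, 40, 133]
r2 m[J→φ0] = [924, 1904, 1170, 598]
r2 m[J→φ1] = [1092, 1428, 1794, 529]
r2 m[J→φ3] = [1144, 2352, 2070, 598]
r2 m[J→φ7] = [12012, 9996, 4485, 13754]
r2 m[A→φ1] = [1, 1, 1, 1]
r3 m[φ0→G] = [12454, 33122, 26162, 32934]
r3 m[φ0→J] = [1225, 807, 1243, 1067]
r3 m[φ1→J] = [22, 28, 15, 26]
r3 m[φ1→A] = [29289, 26345, 21987, 27051]
r3 m[φ2→G] = [415, 189, 228, 405]
r3 m[φ2→L] = [1008, 862, 1574, 898]
r3 m[φ3→R] = [29054, 28346, 27038, 20234]
r3 m[φ3→J] = [21, 17, 13, 23]
r3 m[φ4→G] = [4, 1, 6, 1]
r3 m[φ5→L] = [1, 7, 2, 7]
r3 m[φ6→L] = [7, 6, 1, 4]
r3 m[φ7→J] = [2, 4, 6, 1]
r3 m[G→φ0] = [60, 13, 108, 23]
r3 m[G→φ2] = [56, 27, 138, 29]
r3 m[G→φ4] = [210, 351, 414, 667]
r3 m[R→φ3] = [1, 1, 1, 1]
r3 m[L→φ2] = [7, 42, 2, 28]
r3 m[L→φ5] = [119, 78, 20, 76]
r3 m[L→φ6] = [17, 91, 40, 133]
r3 m[J→φ0] = [924, 1904, 1170, 598]
r3 m[J→φ1] = [1092, 1428, 1794, 529]
r3 m[J→φ3] = [1144, 2352, 2070, 598]
r3 m[J→φ7] = [12012, 9996, 4485, 13754]
r3 m[A→φ1] = [1, 1, 1, 1]
r4 m[φ0→G] = [12454, 33122, 26162, 32934]
r4 m[φ0→J] = [1225, 807, 1243, 1067]
r4 m[φ1→J] = [22, 28, 15, 26]
r4 m[φ1→A] = [29289, 26345, 21987, 27051]
r4 m[φ2→G] = [415, 189, 228, 405]
r4 m[φ2→L] = [1008, 862, 1574, 898]
r4 m[φ3→R] = [29054, 28346, 27038, 20234]
r4 m[φ3→J] = [21, 17, 13, 23]
r4 m[φ4→G] = [4, 1, 6, 1]
r4 m[φ5→L] = [1, 7, 2, 7]
r4 m[φ6→L] = [7, 6, 1, 4]
r4 m[φ7→J] = [2, 4, 6, 1]
r4 m[G→φ0] = [1660, 189, 1368, 405]
r4 m[G→φ2] = [49816, 33122, 156972, 32934]
r4 m[G→φ4] = [5168410, 6260058, 5964936, 13338270]
r4 m[R→φ3] = [1, 1, 1, 1]
r4 m[L→φ2] = [7, 42, 2, 28]
r4 m[L→φ5] = [7056, 5172, 1574, 3592]
r4 m[L→φ6] = [1008, 6034, 3148, 6286]
r4 m[J→φ0] = [924, 1904, 1170, 598]
r4 m[J→φ1] = [51450, 54876, 96954, 24541]
r4 m[J→φ3] = [53900, 90384, 111870, 27742]
r4 m[J→φ7] = [565950, 384132, 242385, 638066]
r4 m[A→φ1] = [1, 1, 1, 1]
r5 m[φ0→G] = [12454, 33122, 26162, 32934]
r5 m[φ0→J] = [17545, 12923, 18665, 22419]
r5 m[φ1→J] = [22, 28, 15, 26]
r5 m[φ1→A] = [1354125, 1239485, 995337, 1171857]
r5 m[φ2→G] = [415, 189, 228, 405]
r5 m[φ2→L] = [1106864, 901924, 1793220, 958796]
r5 m[φ3→R] = [1375838, 1313798, 1137838, 933330]
r5 m[φ3→J] = [21, 17, 13, 23]
r5 m[φ4→G] = [4, 1, 6, 1]
r5 m[φ5→L] = [1, 7, 2, 7]
r5 m[φ6→L] = [7, 6, 1, 4]
r5 m[φ7→J] = [2, 4, 6, 1]
r5 m[G→φ0] = [1660, 189, 1368, 405]
r5 m[G→φ2] = [49816, 33122, 156972, 32934]
r5 m[G→φ4] = [5168410, 6260058, 5964936, 13338270]
r5 m[R→φ3] = [1, 1, 1, 1]
r5 m[L→φ2] = [7, 42, 2, 28]
r5 m[L→φ5] = [7056, 5172, 1574, 3592]
r5 m[L→φ6] = [1008, 6034, 3148, 6286]
r5 m[J→φ0] = [924, 1904, 1170, 598]
r5 m[J→φ1] = [51450, 54876, 96954, 24541]
r5 m[J→φ3] = [53900, 90384, 111870, 27742]
r5 m[J→φ7] = [565950, 384132, 242385, 638066]
r5 m[A→φ1] = [1, 1, 1, 1]
r6 m[φ0→G] = [12454, 33122, 26162, 32934]
r6 m[φ0→J] = [17545, 12923, 18665, 22419]
r6 m[φ1→J] = [22, 28, 15, 26]
r6 m[φ1→A] = [1354125, 1239485, 995337, 1171857]
r6 m[φ2→G] = [415, 189, 228, 405]
r6 m[φ2→L] = [1106864, 901924, 1793220, 958796]
r6 m[φ3→R] = [1375838, 1313798, 1137838, 933330]
r6 m[φ3→J] = [21, 17, 13, 23]
r6 m[φ4→G] = [4, 1, 6, 1]
r6 m[φ5→L] = [1, 7, 2, 7]
r6 m[φ6→L] = [7, 6, 1, 4]
r6 m[φ7→J] = [2, 4, 6, 1]
r6 m[G→φ0] = [1660, 189, 1368, 405]
r6 m[G→φ2] = [49816, 33122, 156972, 32934]
r6 m[G→φ4] = [5168410, 6260058, 5964936, 13338270]
r6 m[R→φ3] = [1, 1, 1, 1]
r6 m[L→φ2] = [7, 42, 2, 28]
r6 m[L→φ5] = [7748048, 5411544, 1793220, 3835184]
r6 m[L→φ6] = [1106864, 6313468, 3586440, 6711572]
r6 m[J→φ0] = [924, 1904, 1170, 598]
r6 m[J→φ1] = [736890, 878764, 1455870, 515637]
r6 m[J→φ3] = [771980, 1447376, 1679850, 582894]
r6 m[J→φ7] = [8105790, 6151348, 3639675, 13406562]
r6 m[A→φ1] = [1, 1, 1, 1]
r7 m[φ0→G] = [12454, 33122, 26162, 32934]
r7 m[φ0→J] = [17545, 12923, 18665, 22419]
r7 m[φ1→J] = [22, 28, 15, 26]
r7 m[φ1→A] = [20872729, 19533549, 16491597, 19163709]
r7 m[φ2→G] = [415, 189, 228, 405]
r7 m[φ2→L] = [1106864, 901924, 1793220, 958796]
r7 m[φ3→R] = [22036410, 20992650, 18231350, 14801174]
r7 m[φ3→J] = [21, 17, 13, 23]
r7 m[φ4→G] = [4, 1, 6, 1]
r7 m[φ5→L] = [1, 7, 2, 7]
r7 m[φ6→L] = [7, 6, 1, 4]
r7 m[φ7→J] = [2, 4, 6, 1]
r7 m[G→φ0] = [1660, 189, 1368, 405]
r7 m[G→φ2] = [49816, 33122, 156972, 32934]
r7 m[G→φ4] = [5168410, 6260058, 5964936, 13338270]
r7 m[R→φ3] = [1, 1, 1, 1]
r7 m[L→φ2] = [7, 42, 2, 28]
r7 m[L→φ5] = [7748048, 5411544, 1793220, 3835184]
r7 m[L→φ6] = [1106864, 6313468, 3586440, 6711572]
r7 m[J→φ0] = [924, 1904, 1170, 598]
r7 m[J→φ1] = [736890, 878764, 1455870, 515637]
r7 m[J→φ3] = [771980, 1447376, 1679850, 582894]
r7 m[J→φ7] = [8105790, 6151348, 3639675, 13406562]
r7 m[A→φ1] = [1, 1, 1, 1]
r8 m[φ0→G] = [12454, 33122, 26162, 32934]
r8 m[φ0→J] = [17545, 12923, 18665, 22419]
r8 m[φ1→J] = [22, 28, 15, 26]
r8 m[φ1→A] = [20872729, 19533549, 16491597, 19163709]
r8 m[φ2→G] = [415, 189, 228, 405]
r8 m[φ2→L] = [1106864, 901924, 1793220, 958796]
r8 m[φ3→R] = [22036410, 20992650, 18231350, 14801174]
r8 m[φ3→J] = [21, 17, 13, 23]
r8 m[φ4→G] = [4, 1, 6, 1]
r8 m[φ5→L] = [1, 7, 2, 7]
r8 m[φ6→L] = [7, 6, 1, 4]
r8 m[φ7→J] = [2, 4, 6, 1]
r8 m[G→φ0] = [1660, 189, 1368, 405]
r8 m[G→φ2] = [49816, 33122, 156972, 32934]
r8 m[G→φ4] = [5168410, 6260058, 5964936, 13338270]
r8 m[R→φ3] = [1, 1, 1, 1]
r8 m[L→φ2] = [7, 42, 2, 28]
r8 m[L→φ5] = [7748048, 5411544, 1793220, 3835184]
r8 m[L→φ6] = [1106864, 6313468, 3586440, 6711572]
r8 m[J→φ0] = [924, 1904, 1170, 598]
r8 m[J→φ1] = [736890, 878764, 1455870, 515637]
r8 m[J→φ3] = [771980, 1447376, 1679850, 582894]
r8 m[J→φ7] = [8105790, 6151348, 3639675, 13406562]
r8 m[A→φ1] = [1, 1, 1, 1]
fixed point reached at round 8
b[J] = ⊗ incoming = [16211580, 24605392, 21838050, 13406562]

b[J] = [16211580, 24605392, 21838050, 13406562]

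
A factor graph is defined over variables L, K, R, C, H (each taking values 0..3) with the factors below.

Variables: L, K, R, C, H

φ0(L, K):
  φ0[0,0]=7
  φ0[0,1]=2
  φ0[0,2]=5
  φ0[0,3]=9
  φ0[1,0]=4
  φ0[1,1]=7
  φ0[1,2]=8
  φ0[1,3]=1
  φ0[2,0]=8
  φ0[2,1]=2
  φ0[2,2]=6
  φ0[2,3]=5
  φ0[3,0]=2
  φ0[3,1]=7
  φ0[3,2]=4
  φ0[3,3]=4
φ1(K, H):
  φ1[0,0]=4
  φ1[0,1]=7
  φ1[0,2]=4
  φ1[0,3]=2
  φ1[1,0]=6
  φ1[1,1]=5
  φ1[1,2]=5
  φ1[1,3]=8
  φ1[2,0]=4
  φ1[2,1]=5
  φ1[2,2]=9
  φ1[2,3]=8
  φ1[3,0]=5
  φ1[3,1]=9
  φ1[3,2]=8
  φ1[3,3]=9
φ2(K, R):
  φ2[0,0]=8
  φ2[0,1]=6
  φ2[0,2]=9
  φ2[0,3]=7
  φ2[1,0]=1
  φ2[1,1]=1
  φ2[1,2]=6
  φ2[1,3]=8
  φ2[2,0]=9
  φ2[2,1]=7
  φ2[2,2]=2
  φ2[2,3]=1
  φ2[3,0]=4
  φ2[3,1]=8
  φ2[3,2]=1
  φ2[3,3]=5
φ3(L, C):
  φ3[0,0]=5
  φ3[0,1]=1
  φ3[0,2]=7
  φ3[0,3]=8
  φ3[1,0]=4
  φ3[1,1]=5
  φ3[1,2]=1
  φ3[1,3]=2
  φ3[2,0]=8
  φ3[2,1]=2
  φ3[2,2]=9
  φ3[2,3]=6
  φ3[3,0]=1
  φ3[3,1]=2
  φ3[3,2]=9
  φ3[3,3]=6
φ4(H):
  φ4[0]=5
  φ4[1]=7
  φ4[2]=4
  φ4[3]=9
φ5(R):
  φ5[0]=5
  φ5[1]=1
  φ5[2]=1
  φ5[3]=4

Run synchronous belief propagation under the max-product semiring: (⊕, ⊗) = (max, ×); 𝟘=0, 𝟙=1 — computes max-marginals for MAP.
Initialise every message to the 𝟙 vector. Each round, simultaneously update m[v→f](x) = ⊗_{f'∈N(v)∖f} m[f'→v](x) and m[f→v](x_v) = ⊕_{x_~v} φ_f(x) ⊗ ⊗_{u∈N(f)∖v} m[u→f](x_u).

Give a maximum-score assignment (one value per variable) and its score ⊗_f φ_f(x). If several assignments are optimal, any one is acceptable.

init: all messages = 𝟙 over 4 values
r1 m[φ0→L] = [9, 8, 8, 7]
r1 m[φ0→K] = [8, 7, 8, 9]
r1 m[φ1→K] = [7, 8, 9, 9]
r1 m[φ1→H] = [6, 9, 9, 9]
r1 m[φ2→K] = [9, 8, 9, 8]
r1 m[φ2→R] = [9, 8, 9, 8]
r1 m[φ3→L] = [8, 5, 9, 9]
r1 m[φ3→C] = [8, 5, 9, 8]
r1 m[φ4→H] = [5, 7, 4, 9]
r1 m[φ5→R] = [5, 1, 1, 4]
r1 m[L→φ0] = [1, 1, 1, 1]
r1 m[L→φ3] = [1, 1, 1, 1]
r1 m[K→φ0] = [1, 1, 1, 1]
r1 m[K→φ1] = [1, 1, 1, 1]
r1 m[K→φ2] = [1, 1, 1, 1]
r1 m[R→φ2] = [1, 1, 1, 1]
r1 m[R→φ5] = [1, 1, 1, 1]
r1 m[C→φ3] = [1, 1, 1, 1]
r1 m[H→φ1] = [1, 1, 1, 1]
r1 m[H→φ4] = [1, 1, 1, 1]
r2 m[φ0→L] = [9, 8, 8, 7]
r2 m[φ0→K] = [8, 7, 8, 9]
r2 m[φ1→K] = [7, 8, 9, 9]
r2 m[φ1→H] = [6, 9, 9, 9]
r2 m[φ2→K] = [9, 8, 9, 8]
r2 m[φ2→R] = [9, 8, 9, 8]
r2 m[φ3→L] = [8, 5, 9, 9]
r2 m[φ3→C] = [8, 5, 9, 8]
r2 m[φ4→H] = [5, 7, 4, 9]
r2 m[φ5→R] = [5, 1, 1, 4]
r2 m[L→φ0] = [8, 5, 9, 9]
r2 m[L→φ3] = [9, 8, 8, 7]
r2 m[K→φ0] = [63, 64, 81, 72]
r2 m[K→φ1] = [72, 56, 72, 72]
r2 m[K→φ2] = [56, 56, 72, 81]
r2 m[R→φ2] = [5, 1, 1, 4]
r2 m[R→φ5] = [9, 8, 9, 8]
r2 m[C→φ3] = [1, 1, 1, 1]
r2 m[H→φ1] = [5, 7, 4, 9]
r2 m[H→φ4] = [6, 9, 9, 9]
r3 m[φ0→L] = [648, 648, 504, 448]
r3 m[φ0→K] = [72, 63, 54, 72]
r3 m[φ1→K] = [49, 72, 72, 81]
r3 m[φ1→H] = [360, 648, 648, 648]
r3 m[φ2→K] = [40, 32, 45, 20]
r3 m[φ2→R] = [648, 648, 504, 448]
r3 m[φ3→L] = [8, 5, 9, 9]
r3 m[φ3→C] = [64, 40, 72, 72]
r3 m[φ4→H] = [5, 7, 4, 9]
r3 m[φ5→R] = [5, 1, 1, 4]
r3 m[L→φ0] = [8, 5, 9, 9]
r3 m[L→φ3] = [9, 8, 8, 7]
r3 m[K→φ0] = [63, 64, 81, 72]
r3 m[K→φ1] = [72, 56, 72, 72]
r3 m[K→φ2] = [56, 56, 72, 81]
r3 m[R→φ2] = [5, 1, 1, 4]
r3 m[R→φ5] = [9, 8, 9, 8]
r3 m[C→φ3] = [1, 1, 1, 1]
r3 m[H→φ1] = [5, 7, 4, 9]
r3 m[H→φ4] = [6, 9, 9, 9]
r4 m[φ0→L] = [648, 648, 504, 448]
r4 m[φ0→K] = [72, 63, 54, 72]
r4 m[φ1→K] = [49, 72, 72, 81]
r4 m[φ1→H] = [360, 648, 648, 648]
r4 m[φ2→K] = [40, 32, 45, 20]
r4 m[φ2→R] = [648, 648, 504, 448]
r4 m[φ3→L] = [8, 5, 9, 9]
r4 m[φ3→C] = [64, 40, 72, 72]
r4 m[φ4→H] = [5, 7, 4, 9]
r4 m[φ5→R] = [5, 1, 1, 4]
r4 m[L→φ0] = [8, 5, 9, 9]
r4 m[L→φ3] = [648, 648, 504, 448]
r4 m[K→φ0] = [1960, 2304, 3240, 1620]
r4 m[K→φ1] = [2880, 2016, 2430, 1440]
r4 m[K→φ2] = [3528, 4536, 3888, 5832]
r4 m[R→φ2] = [5, 1, 1, 4]
r4 m[R→φ5] = [648, 648, 504, 448]
r4 m[C→φ3] = [1, 1, 1, 1]
r4 m[H→φ1] = [5, 7, 4, 9]
r4 m[H→φ4] = [360, 648, 648, 648]
r5 m[φ0→L] = [16200, 25920, 19440, 16128]
r5 m[φ0→K] = [72, 63, 54, 72]
r5 m[φ1→K] = [49, 72, 72, 81]
r5 m[φ1→H] = [12096, 20160, 21870, 19440]
r5 m[φ2→K] = [40, 32, 45, 20]
r5 m[φ2→R] = [34992, 46656, 31752, 36288]
r5 m[φ3→L] = [8, 5, 9, 9]
r5 m[φ3→C] = [4032, 3240, 4536, 5184]
r5 m[φ4→H] = [5, 7, 4, 9]
r5 m[φ5→R] = [5, 1, 1, 4]
r5 m[L→φ0] = [8, 5, 9, 9]
r5 m[L→φ3] = [648, 648, 504, 448]
r5 m[K→φ0] = [1960, 2304, 3240, 1620]
r5 m[K→φ1] = [2880, 2016, 2430, 1440]
r5 m[K→φ2] = [3528, 4536, 3888, 5832]
r5 m[R→φ2] = [5, 1, 1, 4]
r5 m[R→φ5] = [648, 648, 504, 448]
r5 m[C→φ3] = [1, 1, 1, 1]
r5 m[H→φ1] = [5, 7, 4, 9]
r5 m[H→φ4] = [360, 648, 648, 648]
r6 m[φ0→L] = [16200, 25920, 19440, 16128]
r6 m[φ0→K] = [72, 63, 54, 72]
r6 m[φ1→K] = [49, 72, 72, 81]
r6 m[φ1→H] = [12096, 20160, 21870, 19440]
r6 m[φ2→K] = [40, 32, 45, 20]
r6 m[φ2→R] = [34992, 46656, 31752, 36288]
r6 m[φ3→L] = [8, 5, 9, 9]
r6 m[φ3→C] = [4032, 3240, 4536, 5184]
r6 m[φ4→H] = [5, 7, 4, 9]
r6 m[φ5→R] = [5, 1, 1, 4]
r6 m[L→φ0] = [8, 5, 9, 9]
r6 m[L→φ3] = [16200, 25920, 19440, 16128]
r6 m[K→φ0] = [1960, 2304, 3240, 1620]
r6 m[K→φ1] = [2880, 2016, 2430, 1440]
r6 m[K→φ2] = [3528, 4536, 3888, 5832]
r6 m[R→φ2] = [5, 1, 1, 4]
r6 m[R→φ5] = [34992, 46656, 31752, 36288]
r6 m[C→φ3] = [1, 1, 1, 1]
r6 m[H→φ1] = [5, 7, 4, 9]
r6 m[H→φ4] = [12096, 20160, 21870, 19440]
r7 m[φ0→L] = [16200, 25920, 19440, 16128]
r7 m[φ0→K] = [72, 63, 54, 72]
r7 m[φ1→K] = [49, 72, 72, 81]
r7 m[φ1→H] = [12096, 20160, 21870, 19440]
r7 m[φ2→K] = [40, 32, 45, 20]
r7 m[φ2→R] = [34992, 46656, 31752, 36288]
r7 m[φ3→L] = [8, 5, 9, 9]
r7 m[φ3→C] = [155520, 129600, 174960, 129600]
r7 m[φ4→H] = [5, 7, 4, 9]
r7 m[φ5→R] = [5, 1, 1, 4]
r7 m[L→φ0] = [8, 5, 9, 9]
r7 m[L→φ3] = [16200, 25920, 19440, 16128]
r7 m[K→φ0] = [1960, 2304, 3240, 1620]
r7 m[K→φ1] = [2880, 2016, 2430, 1440]
r7 m[K→φ2] = [3528, 4536, 3888, 5832]
r7 m[R→φ2] = [5, 1, 1, 4]
r7 m[R→φ5] = [34992, 46656, 31752, 36288]
r7 m[C→φ3] = [1, 1, 1, 1]
r7 m[H→φ1] = [5, 7, 4, 9]
r7 m[H→φ4] = [12096, 20160, 21870, 19440]
r8 m[φ0→L] = [16200, 25920, 19440, 16128]
r8 m[φ0→K] = [72, 63, 54, 72]
r8 m[φ1→K] = [49, 72, 72, 81]
r8 m[φ1→H] = [12096, 20160, 21870, 19440]
r8 m[φ2→K] = [40, 32, 45, 20]
r8 m[φ2→R] = [34992, 46656, 31752, 36288]
r8 m[φ3→L] = [8, 5, 9, 9]
r8 m[φ3→C] = [155520, 129600, 174960, 129600]
r8 m[φ4→H] = [5, 7, 4, 9]
r8 m[φ5→R] = [5, 1, 1, 4]
r8 m[L→φ0] = [8, 5, 9, 9]
r8 m[L→φ3] = [16200, 25920, 19440, 16128]
r8 m[K→φ0] = [1960, 2304, 3240, 1620]
r8 m[K→φ1] = [2880, 2016, 2430, 1440]
r8 m[K→φ2] = [3528, 4536, 3888, 5832]
r8 m[R→φ2] = [5, 1, 1, 4]
r8 m[R→φ5] = [34992, 46656, 31752, 36288]
r8 m[C→φ3] = [1, 1, 1, 1]
r8 m[H→φ1] = [5, 7, 4, 9]
r8 m[H→φ4] = [12096, 20160, 21870, 19440]
fixed point reached at round 8
traceback from L: (L=2, K=2, R=0, C=2, H=3), score=174960

assignment: (L=2, K=2, R=0, C=2, H=3); score = 174960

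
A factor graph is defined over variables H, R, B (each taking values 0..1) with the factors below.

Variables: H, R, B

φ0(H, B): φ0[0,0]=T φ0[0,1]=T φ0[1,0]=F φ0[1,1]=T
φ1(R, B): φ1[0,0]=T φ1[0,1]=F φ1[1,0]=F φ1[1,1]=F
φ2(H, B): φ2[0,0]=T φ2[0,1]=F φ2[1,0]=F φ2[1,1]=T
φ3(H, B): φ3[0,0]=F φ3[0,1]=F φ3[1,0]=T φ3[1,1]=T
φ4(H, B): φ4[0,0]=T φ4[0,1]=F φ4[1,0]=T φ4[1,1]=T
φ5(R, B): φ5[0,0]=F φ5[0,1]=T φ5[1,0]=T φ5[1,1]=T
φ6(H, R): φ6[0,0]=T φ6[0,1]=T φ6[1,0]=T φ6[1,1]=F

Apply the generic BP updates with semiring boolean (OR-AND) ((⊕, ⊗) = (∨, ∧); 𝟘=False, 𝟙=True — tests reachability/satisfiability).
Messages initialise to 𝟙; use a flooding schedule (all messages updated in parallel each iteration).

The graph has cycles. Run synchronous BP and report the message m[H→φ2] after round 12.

init: all messages = 𝟙 over 2 values
r1 m[φ0→H] = [T, T]
r1 m[φ0→B] = [T, T]
r1 m[φ1→R] = [T, F]
r1 m[φ1→B] = [T, F]
r1 m[φ2→H] = [T, T]
r1 m[φ2→B] = [T, T]
r1 m[φ3→H] = [F, T]
r1 m[φ3→B] = [T, T]
r1 m[φ4→H] = [T, T]
r1 m[φ4→B] = [T, T]
r1 m[φ5→R] = [T, T]
r1 m[φ5→B] = [T, T]
r1 m[φ6→H] = [T, T]
r1 m[φ6→R] = [T, T]
r1 m[H→φ0] = [T, T]
r1 m[H→φ2] = [T, T]
r1 m[H→φ3] = [T, T]
r1 m[H→φ4] = [T, T]
r1 m[H→φ6] = [T, T]
r1 m[R→φ1] = [T, T]
r1 m[R→φ5] = [T, T]
r1 m[R→φ6] = [T, T]
r1 m[B→φ0] = [T, T]
r1 m[B→φ1] = [T, T]
r1 m[B→φ2] = [T, T]
r1 m[B→φ3] = [T, T]
r1 m[B→φ4] = [T, T]
r1 m[B→φ5] = [T, T]
r2 m[φ0→H] = [T, T]
r2 m[φ0→B] = [T, T]
r2 m[φ1→R] = [T, F]
r2 m[φ1→B] = [T, F]
r2 m[φ2→H] = [T, T]
r2 m[φ2→B] = [T, T]
r2 m[φ3→H] = [F, T]
r2 m[φ3→B] = [T, T]
r2 m[φ4→H] = [T, T]
r2 m[φ4→B] = [T, T]
r2 m[φ5→R] = [T, T]
r2 m[φ5→B] = [T, T]
r2 m[φ6→H] = [T, T]
r2 m[φ6→R] = [T, T]
r2 m[H→φ0] = [F, T]
r2 m[H→φ2] = [F, T]
r2 m[H→φ3] = [T, T]
r2 m[H→φ4] = [F, T]
r2 m[H→φ6] = [F, T]
r2 m[R→φ1] = [T, T]
r2 m[R→φ5] = [T, F]
r2 m[R→φ6] = [T, F]
r2 m[B→φ0] = [T, F]
r2 m[B→φ1] = [T, T]
r2 m[B→φ2] = [T, F]
r2 m[B→φ3] = [T, F]
r2 m[B→φ4] = [T, F]
r2 m[B→φ5] = [T, F]
r3 m[φ0→H] = [T, F]
r3 m[φ0→B] = [F, T]
r3 m[φ1→R] = [T, F]
r3 m[φ1→B] = [T, F]
r3 m[φ2→H] = [T, F]
r3 m[φ2→B] = [F, T]
r3 m[φ3→H] = [F, T]
r3 m[φ3→B] = [T, T]
r3 m[φ4→H] = [T, T]
r3 m[φ4→B] = [T, T]
r3 m[φ5→R] = [F, T]
r3 m[φ5→B] = [F, T]
r3 m[φ6→H] = [T, T]
r3 m[φ6→R] = [T, F]
r3 m[H→φ0] = [F, T]
r3 m[H→φ2] = [F, T]
r3 m[H→φ3] = [T, T]
r3 m[H→φ4] = [F, T]
r3 m[H→φ6] = [F, T]
r3 m[R→φ1] = [T, T]
r3 m[R→φ5] = [T, F]
r3 m[R→φ6] = [T, F]
r3 m[B→φ0] = [T, F]
r3 m[B→φ1] = [T, T]
r3 m[B→φ2] = [T, F]
r3 m[B→φ3] = [T, F]
r3 m[B→φ4] = [T, F]
r3 m[B→φ5] = [T, F]
r4 m[φ0→H] = [T, F]
r4 m[φ0→B] = [F, T]
r4 m[φ1→R] = [T, F]
r4 m[φ1→B] = [T, F]
r4 m[φ2→H] = [T, F]
r4 m[φ2→B] = [F, T]
r4 m[φ3→H] = [F, T]
r4 m[φ3→B] = [T, T]
r4 m[φ4→H] = [T, T]
r4 m[φ4→B] = [T, T]
r4 m[φ5→R] = [F, T]
r4 m[φ5→B] = [F, T]
r4 m[φ6→H] = [T, T]
r4 m[φ6→R] = [T, F]
r4 m[H→φ0] = [F, F]
r4 m[H→φ2] = [F, F]
r4 m[H→φ3] = [T, F]
r4 m[H→φ4] = [F, F]
r4 m[H→φ6] = [F, F]
r4 m[R→φ1] = [F, F]
r4 m[R→φ5] = [T, F]
r4 m[R→φ6] = [F, F]
r4 m[B→φ0] = [F, F]
r4 m[B→φ1] = [F, T]
r4 m[B→φ2] = [F, F]
r4 m[B→φ3] = [F, F]
r4 m[B→φ4] = [F, F]
r4 m[B→φ5] = [F, F]
r5 m[φ0→H] = [F, F]
r5 m[φ0→B] = [F, F]
r5 m[φ1→R] = [F, F]
r5 m[φ1→B] = [F, F]
r5 m[φ2→H] = [F, F]
r5 m[φ2→B] = [F, F]
r5 m[φ3→H] = [F, F]
r5 m[φ3→B] = [F, F]
r5 m[φ4→H] = [F, F]
r5 m[φ4→B] = [F, F]
r5 m[φ5→R] = [F, F]
r5 m[φ5→B] = [F, T]
r5 m[φ6→H] = [F, F]
r5 m[φ6→R] = [F, F]
r5 m[H→φ0] = [F, F]
r5 m[H→φ2] = [F, F]
r5 m[H→φ3] = [T, F]
r5 m[H→φ4] = [F, F]
r5 m[H→φ6] = [F, F]
r5 m[R→φ1] = [F, F]
r5 m[R→φ5] = [T, F]
r5 m[R→φ6] = [F, F]
r5 m[B→φ0] = [F, F]
r5 m[B→φ1] = [F, T]
r5 m[B→φ2] = [F, F]
r5 m[B→φ3] = [F, F]
r5 m[B→φ4] = [F, F]
r5 m[B→φ5] = [F, F]
r6 m[φ0→H] = [F, F]
r6 m[φ0→B] = [F, F]
r6 m[φ1→R] = [F, F]
r6 m[φ1→B] = [F, F]
r6 m[φ2→H] = [F, F]
r6 m[φ2→B] = [F, F]
r6 m[φ3→H] = [F, F]
r6 m[φ3→B] = [F, F]
r6 m[φ4→H] = [F, F]
r6 m[φ4→B] = [F, F]
r6 m[φ5→R] = [F, F]
r6 m[φ5→B] = [F, T]
r6 m[φ6→H] = [F, F]
r6 m[φ6→R] = [F, F]
r6 m[H→φ0] = [F, F]
r6 m[H→φ2] = [F, F]
r6 m[H→φ3] = [F, F]
r6 m[H→φ4] = [F, F]
r6 m[H→φ6] = [F, F]
r6 m[R→φ1] = [F, F]
r6 m[R→φ5] = [F, F]
r6 m[R→φ6] = [F, F]
r6 m[B→φ0] = [F, F]
r6 m[B→φ1] = [F, F]
r6 m[B→φ2] = [F, F]
r6 m[B→φ3] = [F, F]
r6 m[B→φ4] = [F, F]
r6 m[B→φ5] = [F, F]
r7 m[φ0→H] = [F, F]
r7 m[φ0→B] = [F, F]
r7 m[φ1→R] = [F, F]
r7 m[φ1→B] = [F, F]
r7 m[φ2→H] = [F, F]
r7 m[φ2→B] = [F, F]
r7 m[φ3→H] = [F, F]
r7 m[φ3→B] = [F, F]
r7 m[φ4→H] = [F, F]
r7 m[φ4→B] = [F, F]
r7 m[φ5→R] = [F, F]
r7 m[φ5→B] = [F, F]
r7 m[φ6→H] = [F, F]
r7 m[φ6→R] = [F, F]
r7 m[H→φ0] = [F, F]
r7 m[H→φ2] = [F, F]
r7 m[H→φ3] = [F, F]
r7 m[H→φ4] = [F, F]
r7 m[H→φ6] = [F, F]
r7 m[R→φ1] = [F, F]
r7 m[R→φ5] = [F, F]
r7 m[R→φ6] = [F, F]
r7 m[B→φ0] = [F, F]
r7 m[B→φ1] = [F, F]
r7 m[B→φ2] = [F, F]
r7 m[B→φ3] = [F, F]
r7 m[B→φ4] = [F, F]
r7 m[B→φ5] = [F, F]
r8 m[φ0→H] = [F, F]
r8 m[φ0→B] = [F, F]
r8 m[φ1→R] = [F, F]
r8 m[φ1→B] = [F, F]
r8 m[φ2→H] = [F, F]
r8 m[φ2→B] = [F, F]
r8 m[φ3→H] = [F, F]
r8 m[φ3→B] = [F, F]
r8 m[φ4→H] = [F, F]
r8 m[φ4→B] = [F, F]
r8 m[φ5→R] = [F, F]
r8 m[φ5→B] = [F, F]
r8 m[φ6→H] = [F, F]
r8 m[φ6→R] = [F, F]
r8 m[H→φ0] = [F, F]
r8 m[H→φ2] = [F, F]
r8 m[H→φ3] = [F, F]
r8 m[H→φ4] = [F, F]
r8 m[H→φ6] = [F, F]
r8 m[R→φ1] = [F, F]
r8 m[R→φ5] = [F, F]
r8 m[R→φ6] = [F, F]
r8 m[B→φ0] = [F, F]
r8 m[B→φ1] = [F, F]
r8 m[B→φ2] = [F, F]
r8 m[B→φ3] = [F, F]
r8 m[B→φ4] = [F, F]
r8 m[B→φ5] = [F, F]
r9 m[φ0→H] = [F, F]
r9 m[φ0→B] = [F, F]
r9 m[φ1→R] = [F, F]
r9 m[φ1→B] = [F, F]
r9 m[φ2→H] = [F, F]
r9 m[φ2→B] = [F, F]
r9 m[φ3→H] = [F, F]
r9 m[φ3→B] = [F, F]
r9 m[φ4→H] = [F, F]
r9 m[φ4→B] = [F, F]
r9 m[φ5→R] = [F, F]
r9 m[φ5→B] = [F, F]
r9 m[φ6→H] = [F, F]
r9 m[φ6→R] = [F, F]
r9 m[H→φ0] = [F, F]
r9 m[H→φ2] = [F, F]
r9 m[H→φ3] = [F, F]
r9 m[H→φ4] = [F, F]
r9 m[H→φ6] = [F, F]
r9 m[R→φ1] = [F, F]
r9 m[R→φ5] = [F, F]
r9 m[R→φ6] = [F, F]
r9 m[B→φ0] = [F, F]
r9 m[B→φ1] = [F, F]
r9 m[B→φ2] = [F, F]
r9 m[B→φ3] = [F, F]
r9 m[B→φ4] = [F, F]
r9 m[B→φ5] = [F, F]
r10 m[φ0→H] = [F, F]
r10 m[φ0→B] = [F, F]
r10 m[φ1→R] = [F, F]
r10 m[φ1→B] = [F, F]
r10 m[φ2→H] = [F, F]
r10 m[φ2→B] = [F, F]
r10 m[φ3→H] = [F, F]
r10 m[φ3→B] = [F, F]
r10 m[φ4→H] = [F, F]
r10 m[φ4→B] = [F, F]
r10 m[φ5→R] = [F, F]
r10 m[φ5→B] = [F, F]
r10 m[φ6→H] = [F, F]
r10 m[φ6→R] = [F, F]
r10 m[H→φ0] = [F, F]
r10 m[H→φ2] = [F, F]
r10 m[H→φ3] = [F, F]
r10 m[H→φ4] = [F, F]
r10 m[H→φ6] = [F, F]
r10 m[R→φ1] = [F, F]
r10 m[R→φ5] = [F, F]
r10 m[R→φ6] = [F, F]
r10 m[B→φ0] = [F, F]
r10 m[B→φ1] = [F, F]
r10 m[B→φ2] = [F, F]
r10 m[B→φ3] = [F, F]
r10 m[B→φ4] = [F, F]
r10 m[B→φ5] = [F, F]
r11 m[φ0→H] = [F, F]
r11 m[φ0→B] = [F, F]
r11 m[φ1→R] = [F, F]
r11 m[φ1→B] = [F, F]
r11 m[φ2→H] = [F, F]
r11 m[φ2→B] = [F, F]
r11 m[φ3→H] = [F, F]
r11 m[φ3→B] = [F, F]
r11 m[φ4→H] = [F, F]
r11 m[φ4→B] = [F, F]
r11 m[φ5→R] = [F, F]
r11 m[φ5→B] = [F, F]
r11 m[φ6→H] = [F, F]
r11 m[φ6→R] = [F, F]
r11 m[H→φ0] = [F, F]
r11 m[H→φ2] = [F, F]
r11 m[H→φ3] = [F, F]
r11 m[H→φ4] = [F, F]
r11 m[H→φ6] = [F, F]
r11 m[R→φ1] = [F, F]
r11 m[R→φ5] = [F, F]
r11 m[R→φ6] = [F, F]
r11 m[B→φ0] = [F, F]
r11 m[B→φ1] = [F, F]
r11 m[B→φ2] = [F, F]
r11 m[B→φ3] = [F, F]
r11 m[B→φ4] = [F, F]
r11 m[B→φ5] = [F, F]
r12 m[φ0→H] = [F, F]
r12 m[φ0→B] = [F, F]
r12 m[φ1→R] = [F, F]
r12 m[φ1→B] = [F, F]
r12 m[φ2→H] = [F, F]
r12 m[φ2→B] = [F, F]
r12 m[φ3→H] = [F, F]
r12 m[φ3→B] = [F, F]
r12 m[φ4→H] = [F, F]
r12 m[φ4→B] = [F, F]
r12 m[φ5→R] = [F, F]
r12 m[φ5→B] = [F, F]
r12 m[φ6→H] = [F, F]
r12 m[φ6→R] = [F, F]
r12 m[H→φ0] = [F, F]
r12 m[H→φ2] = [F, F]
r12 m[H→φ3] = [F, F]
r12 m[H→φ4] = [F, F]
r12 m[H→φ6] = [F, F]
r12 m[R→φ1] = [F, F]
r12 m[R→φ5] = [F, F]
r12 m[R→φ6] = [F, F]
r12 m[B→φ0] = [F, F]
r12 m[B→φ1] = [F, F]
r12 m[B→φ2] = [F, F]
r12 m[B→φ3] = [F, F]
r12 m[B→φ4] = [F, F]
r12 m[B→φ5] = [F, F]
fixed point reached at round 8

message @ round 12 = [F, F]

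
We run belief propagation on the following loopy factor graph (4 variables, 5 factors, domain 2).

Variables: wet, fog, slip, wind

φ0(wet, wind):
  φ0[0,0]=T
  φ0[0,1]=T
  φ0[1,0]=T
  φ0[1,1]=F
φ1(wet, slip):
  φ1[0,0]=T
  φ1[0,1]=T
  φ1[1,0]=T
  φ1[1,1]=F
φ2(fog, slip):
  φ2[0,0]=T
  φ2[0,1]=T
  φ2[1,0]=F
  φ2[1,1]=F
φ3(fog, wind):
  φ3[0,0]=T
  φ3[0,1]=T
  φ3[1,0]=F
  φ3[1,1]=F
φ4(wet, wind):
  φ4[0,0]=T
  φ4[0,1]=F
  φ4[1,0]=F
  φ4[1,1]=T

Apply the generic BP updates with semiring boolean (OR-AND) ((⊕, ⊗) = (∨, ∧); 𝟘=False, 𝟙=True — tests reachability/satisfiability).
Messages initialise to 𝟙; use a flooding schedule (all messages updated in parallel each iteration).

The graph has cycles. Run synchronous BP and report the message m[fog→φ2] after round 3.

init: all messages = 𝟙 over 2 values
r1 m[φ0→wet] = [T, T]
r1 m[φ0→wind] = [T, T]
r1 m[φ1→wet] = [T, T]
r1 m[φ1→slip] = [T, T]
r1 m[φ2→fog] = [T, F]
r1 m[φ2→slip] = [T, T]
r1 m[φ3→fog] = [T, F]
r1 m[φ3→wind] = [T, T]
r1 m[φ4→wet] = [T, T]
r1 m[φ4→wind] = [T, T]
r1 m[wet→φ0] = [T, T]
r1 m[wet→φ1] = [T, T]
r1 m[wet→φ4] = [T, T]
r1 m[fog→φ2] = [T, T]
r1 m[fog→φ3] = [T, T]
r1 m[slip→φ1] = [T, T]
r1 m[slip→φ2] = [T, T]
r1 m[wind→φ0] = [T, T]
r1 m[wind→φ3] = [T, T]
r1 m[wind→φ4] = [T, T]
r2 m[φ0→wet] = [T, T]
r2 m[φ0→wind] = [T, T]
r2 m[φ1→wet] = [T, T]
r2 m[φ1→slip] = [T, T]
r2 m[φ2→fog] = [T, F]
r2 m[φ2→slip] = [T, T]
r2 m[φ3→fog] = [T, F]
r2 m[φ3→wind] = [T, T]
r2 m[φ4→wet] = [T, T]
r2 m[φ4→wind] = [T, T]
r2 m[wet→φ0] = [T, T]
r2 m[wet→φ1] = [T, T]
r2 m[wet→φ4] = [T, T]
r2 m[fog→φ2] = [T, F]
r2 m[fog→φ3] = [T, F]
r2 m[slip→φ1] = [T, T]
r2 m[slip→φ2] = [T, T]
r2 m[wind→φ0] = [T, T]
r2 m[wind→φ3] = [T, T]
r2 m[wind→φ4] = [T, T]
r3 m[φ0→wet] = [T, T]
r3 m[φ0→wind] = [T, T]
r3 m[φ1→wet] = [T, T]
r3 m[φ1→slip] = [T, T]
r3 m[φ2→fog] = [T, F]
r3 m[φ2→slip] = [T, T]
r3 m[φ3→fog] = [T, F]
r3 m[φ3→wind] = [T, T]
r3 m[φ4→wet] = [T, T]
r3 m[φ4→wind] = [T, T]
r3 m[wet→φ0] = [T, T]
r3 m[wet→φ1] = [T, T]
r3 m[wet→φ4] = [T, T]
r3 m[fog→φ2] = [T, F]
r3 m[fog→φ3] = [T, F]
r3 m[slip→φ1] = [T, T]
r3 m[slip→φ2] = [T, T]
r3 m[wind→φ0] = [T, T]
r3 m[wind→φ3] = [T, T]
r3 m[wind→φ4] = [T, T]
fixed point reached at round 3

message @ round 3 = [T, F]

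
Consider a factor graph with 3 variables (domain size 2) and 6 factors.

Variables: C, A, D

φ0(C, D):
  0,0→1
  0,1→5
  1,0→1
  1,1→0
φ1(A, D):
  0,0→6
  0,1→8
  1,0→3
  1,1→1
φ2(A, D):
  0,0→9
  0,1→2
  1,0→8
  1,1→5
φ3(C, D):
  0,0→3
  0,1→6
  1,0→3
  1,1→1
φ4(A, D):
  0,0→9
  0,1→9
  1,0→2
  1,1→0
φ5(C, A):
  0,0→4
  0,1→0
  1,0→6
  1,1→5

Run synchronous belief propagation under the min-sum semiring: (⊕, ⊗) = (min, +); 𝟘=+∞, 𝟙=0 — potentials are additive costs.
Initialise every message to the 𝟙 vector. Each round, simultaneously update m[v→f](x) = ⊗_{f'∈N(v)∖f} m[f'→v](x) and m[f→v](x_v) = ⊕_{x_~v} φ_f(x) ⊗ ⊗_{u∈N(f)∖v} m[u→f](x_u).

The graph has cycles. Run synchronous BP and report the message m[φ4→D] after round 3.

message @ round 3 = [8, 6]

init: all messages = 𝟙 over 2 values
r1 m[φ0→C] = [1, 0]
r1 m[φ0→D] = [1, 0]
r1 m[φ1→A] = [6, 1]
r1 m[φ1→D] = [3, 1]
r1 m[φ2→A] = [2, 5]
r1 m[φ2→D] = [8, 2]
r1 m[φ3→C] = [3, 1]
r1 m[φ3→D] = [3, 1]
r1 m[φ4→A] = [9, 0]
r1 m[φ4→D] = [2, 0]
r1 m[φ5→C] = [0, 5]
r1 m[φ5→A] = [4, 0]
r1 m[C→φ0] = [0, 0]
r1 m[C→φ3] = [0, 0]
r1 m[C→φ5] = [0, 0]
r1 m[A→φ1] = [0, 0]
r1 m[A→φ2] = [0, 0]
r1 m[A→φ4] = [0, 0]
r1 m[A→φ5] = [0, 0]
r1 m[D→φ0] = [0, 0]
r1 m[D→φ1] = [0, 0]
r1 m[D→φ2] = [0, 0]
r1 m[D→φ3] = [0, 0]
r1 m[D→φ4] = [0, 0]
r2 m[φ0→C] = [1, 0]
r2 m[φ0→D] = [1, 0]
r2 m[φ1→A] = [6, 1]
r2 m[φ1→D] = [3, 1]
r2 m[φ2→A] = [2, 5]
r2 m[φ2→D] = [8, 2]
r2 m[φ3→C] = [3, 1]
r2 m[φ3→D] = [3, 1]
r2 m[φ4→A] = [9, 0]
r2 m[φ4→D] = [2, 0]
r2 m[φ5→C] = [0, 5]
r2 m[φ5→A] = [4, 0]
r2 m[C→φ0] = [3, 6]
r2 m[C→φ3] = [1, 5]
r2 m[C→φ5] = [4, 1]
r2 m[A→φ1] = [15, 5]
r2 m[A→φ2] = [19, 1]
r2 m[A→φ4] = [12, 6]
r2 m[A→φ5] = [17, 6]
r2 m[D→φ0] = [16, 4]
r2 m[D→φ1] = [14, 3]
r2 m[D→φ2] = [9, 2]
r2 m[D→φ3] = [14, 3]
r2 m[D→φ4] = [15, 4]
r3 m[φ0→C] = [9, 4]
r3 m[φ0→D] = [4, 6]
r3 m[φ1→A] = [11, 4]
r3 m[φ1→D] = [8, 6]
r3 m[φ2→A] = [4, 7]
r3 m[φ2→D] = [9, 6]
r3 m[φ3→C] = [9, 4]
r3 m[φ3→D] = [4, 6]
r3 m[φ4→A] = [13, 4]
r3 m[φ4→D] = [8, 6]
r3 m[φ5→C] = [6, 11]
r3 m[φ5→A] = [7, 4]
r3 m[C→φ0] = [3, 6]
r3 m[C→φ3] = [1, 5]
r3 m[C→φ5] = [4, 1]
r3 m[A→φ1] = [15, 5]
r3 m[A→φ2] = [19, 1]
r3 m[A→φ4] = [12, 6]
r3 m[A→φ5] = [17, 6]
r3 m[D→φ0] = [16, 4]
r3 m[D→φ1] = [14, 3]
r3 m[D→φ2] = [9, 2]
r3 m[D→φ3] = [14, 3]
r3 m[D→φ4] = [15, 4]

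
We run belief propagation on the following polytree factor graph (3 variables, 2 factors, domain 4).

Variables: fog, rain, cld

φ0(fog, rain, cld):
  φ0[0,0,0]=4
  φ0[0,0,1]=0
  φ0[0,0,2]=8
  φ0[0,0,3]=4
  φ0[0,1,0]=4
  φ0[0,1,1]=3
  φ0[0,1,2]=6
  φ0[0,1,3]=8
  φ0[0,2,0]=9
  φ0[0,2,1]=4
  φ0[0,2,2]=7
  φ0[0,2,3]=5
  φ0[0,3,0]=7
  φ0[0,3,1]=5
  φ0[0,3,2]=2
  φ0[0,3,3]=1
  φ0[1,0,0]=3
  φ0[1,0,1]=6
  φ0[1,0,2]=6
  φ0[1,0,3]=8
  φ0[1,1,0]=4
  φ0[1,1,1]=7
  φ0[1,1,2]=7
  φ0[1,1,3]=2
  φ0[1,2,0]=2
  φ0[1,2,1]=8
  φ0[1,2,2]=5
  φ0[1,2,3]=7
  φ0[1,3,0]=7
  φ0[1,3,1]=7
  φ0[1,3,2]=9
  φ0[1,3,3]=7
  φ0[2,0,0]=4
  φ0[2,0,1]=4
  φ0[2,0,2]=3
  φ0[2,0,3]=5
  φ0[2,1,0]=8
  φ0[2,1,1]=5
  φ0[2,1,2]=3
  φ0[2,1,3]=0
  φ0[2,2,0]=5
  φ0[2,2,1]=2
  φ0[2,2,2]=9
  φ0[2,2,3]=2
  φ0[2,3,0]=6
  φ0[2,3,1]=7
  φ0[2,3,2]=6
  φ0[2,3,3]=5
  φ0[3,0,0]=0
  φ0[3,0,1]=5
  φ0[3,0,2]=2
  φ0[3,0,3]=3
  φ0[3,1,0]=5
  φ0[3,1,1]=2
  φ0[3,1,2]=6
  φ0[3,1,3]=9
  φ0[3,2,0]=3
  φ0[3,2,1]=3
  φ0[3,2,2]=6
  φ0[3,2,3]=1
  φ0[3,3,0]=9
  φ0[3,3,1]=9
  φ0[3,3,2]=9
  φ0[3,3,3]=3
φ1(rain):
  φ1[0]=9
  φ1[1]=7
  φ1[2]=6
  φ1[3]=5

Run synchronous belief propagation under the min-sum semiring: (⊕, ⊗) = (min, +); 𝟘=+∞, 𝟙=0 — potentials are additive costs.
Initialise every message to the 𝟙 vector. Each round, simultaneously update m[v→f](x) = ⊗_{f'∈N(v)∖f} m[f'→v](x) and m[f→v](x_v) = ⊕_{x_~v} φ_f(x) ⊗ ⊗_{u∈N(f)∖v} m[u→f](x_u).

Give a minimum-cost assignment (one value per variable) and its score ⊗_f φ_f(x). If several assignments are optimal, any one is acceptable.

assignment: (fog=0, rain=3, cld=3); score = 6

init: all messages = 𝟙 over 4 values
r1 m[φ0→fog] = [0, 2, 0, 0]
r1 m[φ0→rain] = [0, 0, 1, 1]
r1 m[φ0→cld] = [0, 0, 2, 0]
r1 m[φ1→rain] = [9, 7, 6, 5]
r1 m[fog→φ0] = [0, 0, 0, 0]
r1 m[rain→φ0] = [0, 0, 0, 0]
r1 m[rain→φ1] = [0, 0, 0, 0]
r1 m[cld→φ0] = [0, 0, 0, 0]
r2 m[φ0→fog] = [0, 2, 0, 0]
r2 m[φ0→rain] = [0, 0, 1, 1]
r2 m[φ0→cld] = [0, 0, 2, 0]
r2 m[φ1→rain] = [9, 7, 6, 5]
r2 m[fog→φ0] = [0, 0, 0, 0]
r2 m[rain→φ0] = [9, 7, 6, 5]
r2 m[rain→φ1] = [0, 0, 1, 1]
r2 m[cld→φ0] = [0, 0, 0, 0]
r3 m[φ0→fog] = [6, 8, 7, 7]
r3 m[φ0→rain] = [0, 0, 1, 1]
r3 m[φ0→cld] = [8, 8, 7, 6]
r3 m[φ1→rain] = [9, 7, 6, 5]
r3 m[fog→φ0] = [0, 0, 0, 0]
r3 m[rain→φ0] = [9, 7, 6, 5]
r3 m[rain→φ1] = [0, 0, 1, 1]
r3 m[cld→φ0] = [0, 0, 0, 0]
r4 m[φ0→fog] = [6, 8, 7, 7]
r4 m[φ0→rain] = [0, 0, 1, 1]
r4 m[φ0→cld] = [8, 8, 7, 6]
r4 m[φ1→rain] = [9, 7, 6, 5]
r4 m[fog→φ0] = [0, 0, 0, 0]
r4 m[rain→φ0] = [9, 7, 6, 5]
r4 m[rain→φ1] = [0, 0, 1, 1]
r4 m[cld→φ0] = [0, 0, 0, 0]
fixed point reached at round 4
traceback from fog: (fog=0, rain=3, cld=3), score=6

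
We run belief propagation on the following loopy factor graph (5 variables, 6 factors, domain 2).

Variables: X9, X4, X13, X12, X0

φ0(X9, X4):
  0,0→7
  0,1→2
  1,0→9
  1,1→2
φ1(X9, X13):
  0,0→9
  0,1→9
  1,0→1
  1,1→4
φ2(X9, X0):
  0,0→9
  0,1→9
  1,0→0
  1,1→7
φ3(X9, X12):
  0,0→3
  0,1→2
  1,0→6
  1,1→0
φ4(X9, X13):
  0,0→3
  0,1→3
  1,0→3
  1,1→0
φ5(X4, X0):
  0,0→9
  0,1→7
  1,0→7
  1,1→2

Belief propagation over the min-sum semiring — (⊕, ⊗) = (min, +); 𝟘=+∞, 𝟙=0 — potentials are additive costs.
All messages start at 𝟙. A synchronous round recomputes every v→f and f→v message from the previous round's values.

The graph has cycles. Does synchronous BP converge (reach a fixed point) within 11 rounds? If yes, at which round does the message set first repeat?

init: all messages = 𝟙 over 2 values
r1 m[φ0→X9] = [2, 2]
r1 m[φ0→X4] = [7, 2]
r1 m[φ1→X9] = [9, 1]
r1 m[φ1→X13] = [1, 4]
r1 m[φ2→X9] = [9, 0]
r1 m[φ2→X0] = [0, 7]
r1 m[φ3→X9] = [2, 0]
r1 m[φ3→X12] = [3, 0]
r1 m[φ4→X9] = [3, 0]
r1 m[φ4→X13] = [3, 0]
r1 m[φ5→X4] = [7, 2]
r1 m[φ5→X0] = [7, 2]
r1 m[X9→φ0] = [0, 0]
r1 m[X9→φ1] = [0, 0]
r1 m[X9→φ2] = [0, 0]
r1 m[X9→φ3] = [0, 0]
r1 m[X9→φ4] = [0, 0]
r1 m[X4→φ0] = [0, 0]
r1 m[X4→φ5] = [0, 0]
r1 m[X13→φ1] = [0, 0]
r1 m[X13→φ4] = [0, 0]
r1 m[X12→φ3] = [0, 0]
r1 m[X0→φ2] = [0, 0]
r1 m[X0→φ5] = [0, 0]
r2 m[φ0→X9] = [2, 2]
r2 m[φ0→X4] = [7, 2]
r2 m[φ1→X9] = [9, 1]
r2 m[φ1→X13] = [1, 4]
r2 m[φ2→X9] = [9, 0]
r2 m[φ2→X0] = [0, 7]
r2 m[φ3→X9] = [2, 0]
r2 m[φ3→X12] = [3, 0]
r2 m[φ4→X9] = [3, 0]
r2 m[φ4→X13] = [3, 0]
r2 m[φ5→X4] = [7, 2]
r2 m[φ5→X0] = [7, 2]
r2 m[X9→φ0] = [23, 1]
r2 m[X9→φ1] = [16, 2]
r2 m[X9→φ2] = [16, 3]
r2 m[X9→φ3] = [23, 3]
r2 m[X9→φ4] = [22, 3]
r2 m[X4→φ0] = [7, 2]
r2 m[X4→φ5] = [7, 2]
r2 m[X13→φ1] = [3, 0]
r2 m[X13→φ4] = [1, 4]
r2 m[X12→φ3] = [0, 0]
r2 m[X0→φ2] = [7, 2]
r2 m[X0→φ5] = [0, 7]
r3 m[φ0→X9] = [4, 4]
r3 m[φ0→X4] = [10, 3]
r3 m[φ1→X9] = [9, 4]
r3 m[φ1→X13] = [3, 6]
r3 m[φ2→X9] = [11, 7]
r3 m[φ2→X0] = [3, 10]
r3 m[φ3→X9] = [2, 0]
r3 m[φ3→X12] = [9, 3]
r3 m[φ4→X9] = [4, 4]
r3 m[φ4→X13] = [6, 3]
r3 m[φ5→X4] = [9, 7]
r3 m[φ5→X0] = [9, 4]
r3 m[X9→φ0] = [23, 1]
r3 m[X9→φ1] = [16, 2]
r3 m[X9→φ2] = [16, 3]
r3 m[X9→φ3] = [23, 3]
r3 m[X9→φ4] = [22, 3]
r3 m[X4→φ0] = [7, 2]
r3 m[X4→φ5] = [7, 2]
r3 m[X13→φ1] = [3, 0]
r3 m[X13→φ4] = [1, 4]
r3 m[X12→φ3] = [0, 0]
r3 m[X0→φ2] = [7, 2]
r3 m[X0→φ5] = [0, 7]
r4 m[φ0→X9] = [4, 4]
r4 m[φ0→X4] = [10, 3]
r4 m[φ1→X9] = [9, 4]
r4 m[φ1→X13] = [3, 6]
r4 m[φ2→X9] = [11, 7]
r4 m[φ2→X0] = [3, 10]
r4 m[φ3→X9] = [2, 0]
r4 m[φ3→X12] = [9, 3]
r4 m[φ4→X9] = [4, 4]
r4 m[φ4→X13] = [6, 3]
r4 m[φ5→X4] = [9, 7]
r4 m[φ5→X0] = [9, 4]
r4 m[X9→φ0] = [26, 15]
r4 m[X9→φ1] = [21, 15]
r4 m[X9→φ2] = [19, 12]
r4 m[X9→φ3] = [28, 19]
r4 m[X9→φ4] = [26, 15]
r4 m[X4→φ0] = [9, 7]
r4 m[X4→φ5] = [10, 3]
r4 m[X13→φ1] = [6, 3]
r4 m[X13→φ4] = [3, 6]
r4 m[X12→φ3] = [0, 0]
r4 m[X0→φ2] = [9, 4]
r4 m[X0→φ5] = [3, 10]
r5 m[φ0→X9] = [9, 9]
r5 m[φ0→X4] = [24, 17]
r5 m[φ1→X9] = [12, 7]
r5 m[φ1→X13] = [16, 19]
r5 m[φ2→X9] = [13, 9]
r5 m[φ2→X0] = [12, 19]
r5 m[φ3→X9] = [2, 0]
r5 m[φ3→X12] = [25, 19]
r5 m[φ4→X9] = [6, 6]
r5 m[φ4→X13] = [18, 15]
r5 m[φ5→X4] = [12, 10]
r5 m[φ5→X0] = [10, 5]
r5 m[X9→φ0] = [26, 15]
r5 m[X9→φ1] = [21, 15]
r5 m[X9→φ2] = [19, 12]
r5 m[X9→φ3] = [28, 19]
r5 m[X9→φ4] = [26, 15]
r5 m[X4→φ0] = [9, 7]
r5 m[X4→φ5] = [10, 3]
r5 m[X13→φ1] = [6, 3]
r5 m[X13→φ4] = [3, 6]
r5 m[X12→φ3] = [0, 0]
r5 m[X0→φ2] = [9, 4]
r5 m[X0→φ5] = [3, 10]
r6 m[φ0→X9] = [9, 9]
r6 m[φ0→X4] = [24, 17]
r6 m[φ1→X9] = [12, 7]
r6 m[φ1→X13] = [16, 19]
r6 m[φ2→X9] = [13, 9]
r6 m[φ2→X0] = [12, 19]
r6 m[φ3→X9] = [2, 0]
r6 m[φ3→X12] = [25, 19]
r6 m[φ4→X9] = [6, 6]
r6 m[φ4→X13] = [18, 15]
r6 m[φ5→X4] = [12, 10]
r6 m[φ5→X0] = [10, 5]
r6 m[X9→φ0] = [33, 22]
r6 m[X9→φ1] = [30, 24]
r6 m[X9→φ2] = [29, 22]
r6 m[X9→φ3] = [40, 31]
r6 m[X9→φ4] = [36, 25]
r6 m[X4→φ0] = [12, 10]
r6 m[X4→φ5] = [24, 17]
r6 m[X13→φ1] = [18, 15]
r6 m[X13→φ4] = [16, 19]
r6 m[X12→φ3] = [0, 0]
r6 m[X0→φ2] = [10, 5]
r6 m[X0→φ5] = [12, 19]
r7 m[φ0→X9] = [12, 12]
r7 m[φ0→X4] = [31, 24]
r7 m[φ1→X9] = [24, 19]
r7 m[φ1→X13] = [25, 28]
r7 m[φ2→X9] = [14, 10]
r7 m[φ2→X0] = [22, 29]
r7 m[φ3→X9] = [2, 0]
r7 m[φ3→X12] = [37, 31]
r7 m[φ4→X9] = [19, 19]
r7 m[φ4→X13] = [28, 25]
r7 m[φ5→X4] = [21, 19]
r7 m[φ5→X0] = [24, 19]
r7 m[X9→φ0] = [33, 22]
r7 m[X9→φ1] = [30, 24]
r7 m[X9→φ2] = [29, 22]
r7 m[X9→φ3] = [40, 31]
r7 m[X9→φ4] = [36, 25]
r7 m[X4→φ0] = [12, 10]
r7 m[X4→φ5] = [24, 17]
r7 m[X13→φ1] = [18, 15]
r7 m[X13→φ4] = [16, 19]
r7 m[X12→φ3] = [0, 0]
r7 m[X0→φ2] = [10, 5]
r7 m[X0→φ5] = [12, 19]
r8 m[φ0→X9] = [12, 12]
r8 m[φ0→X4] = [31, 24]
r8 m[φ1→X9] = [24, 19]
r8 m[φ1→X13] = [25, 28]
r8 m[φ2→X9] = [14, 10]
r8 m[φ2→X0] = [22, 29]
r8 m[φ3→X9] = [2, 0]
r8 m[φ3→X12] = [37, 31]
r8 m[φ4→X9] = [19, 19]
r8 m[φ4→X13] = [28, 25]
r8 m[φ5→X4] = [21, 19]
r8 m[φ5→X0] = [24, 19]
r8 m[X9→φ0] = [59, 48]
r8 m[X9→φ1] = [47, 41]
r8 m[X9→φ2] = [57, 50]
r8 m[X9→φ3] = [69, 60]
r8 m[X9→φ4] = [52, 41]
r8 m[X4→φ0] = [21, 19]
r8 m[X4→φ5] = [31, 24]
r8 m[X13→φ1] = [28, 25]
r8 m[X13→φ4] = [25, 28]
r8 m[X12→φ3] = [0, 0]
r8 m[X0→φ2] = [24, 19]
r8 m[X0→φ5] = [22, 29]
r9 m[φ0→X9] = [21, 21]
r9 m[φ0→X4] = [57, 50]
r9 m[φ1→X9] = [34, 29]
r9 m[φ1→X13] = [42, 45]
r9 m[φ2→X9] = [28, 24]
r9 m[φ2→X0] = [50, 57]
r9 m[φ3→X9] = [2, 0]
r9 m[φ3→X12] = [66, 60]
r9 m[φ4→X9] = [28, 28]
r9 m[φ4→X13] = [44, 41]
r9 m[φ5→X4] = [31, 29]
r9 m[φ5→X0] = [31, 26]
r9 m[X9→φ0] = [59, 48]
r9 m[X9→φ1] = [47, 41]
r9 m[X9→φ2] = [57, 50]
r9 m[X9→φ3] = [69, 60]
r9 m[X9→φ4] = [52, 41]
r9 m[X4→φ0] = [21, 19]
r9 m[X4→φ5] = [31, 24]
r9 m[X13→φ1] = [28, 25]
r9 m[X13→φ4] = [25, 28]
r9 m[X12→φ3] = [0, 0]
r9 m[X0→φ2] = [24, 19]
r9 m[X0→φ5] = [22, 29]
r10 m[φ0→X9] = [21, 21]
r10 m[φ0→X4] = [57, 50]
r10 m[φ1→X9] = [34, 29]
r10 m[φ1→X13] = [42, 45]
r10 m[φ2→X9] = [28, 24]
r10 m[φ2→X0] = [50, 57]
r10 m[φ3→X9] = [2, 0]
r10 m[φ3→X12] = [66, 60]
r10 m[φ4→X9] = [28, 28]
r10 m[φ4→X13] = [44, 41]
r10 m[φ5→X4] = [31, 29]
r10 m[φ5→X0] = [31, 26]
r10 m[X9→φ0] = [92, 81]
r10 m[X9→φ1] = [79, 73]
r10 m[X9→φ2] = [85, 78]
r10 m[X9→φ3] = [111, 102]
r10 m[X9→φ4] = [85, 74]
r10 m[X4→φ0] = [31, 29]
r10 m[X4→φ5] = [57, 50]
r10 m[X13→φ1] = [44, 41]
r10 m[X13→φ4] = [42, 45]
r10 m[X12→φ3] = [0, 0]
r10 m[X0→φ2] = [31, 26]
r10 m[X0→φ5] = [50, 57]
r11 m[φ0→X9] = [31, 31]
r11 m[φ0→X4] = [90, 83]
r11 m[φ1→X9] = [50, 45]
r11 m[φ1→X13] = [74, 77]
r11 m[φ2→X9] = [35, 31]
r11 m[φ2→X0] = [78, 85]
r11 m[φ3→X9] = [2, 0]
r11 m[φ3→X12] = [108, 102]
r11 m[φ4→X9] = [45, 45]
r11 m[φ4→X13] = [77, 74]
r11 m[φ5→X4] = [59, 57]
r11 m[φ5→X0] = [57, 52]
r11 m[X9→φ0] = [92, 81]
r11 m[X9→φ1] = [79, 73]
r11 m[X9→φ2] = [85, 78]
r11 m[X9→φ3] = [111, 102]
r11 m[X9→φ4] = [85, 74]
r11 m[X4→φ0] = [31, 29]
r11 m[X4→φ5] = [57, 50]
r11 m[X13→φ1] = [44, 41]
r11 m[X13→φ4] = [42, 45]
r11 m[X12→φ3] = [0, 0]
r11 m[X0→φ2] = [31, 26]
r11 m[X0→φ5] = [50, 57]
no fixed point within 11 rounds

NOT CONVERGED within 11 rounds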